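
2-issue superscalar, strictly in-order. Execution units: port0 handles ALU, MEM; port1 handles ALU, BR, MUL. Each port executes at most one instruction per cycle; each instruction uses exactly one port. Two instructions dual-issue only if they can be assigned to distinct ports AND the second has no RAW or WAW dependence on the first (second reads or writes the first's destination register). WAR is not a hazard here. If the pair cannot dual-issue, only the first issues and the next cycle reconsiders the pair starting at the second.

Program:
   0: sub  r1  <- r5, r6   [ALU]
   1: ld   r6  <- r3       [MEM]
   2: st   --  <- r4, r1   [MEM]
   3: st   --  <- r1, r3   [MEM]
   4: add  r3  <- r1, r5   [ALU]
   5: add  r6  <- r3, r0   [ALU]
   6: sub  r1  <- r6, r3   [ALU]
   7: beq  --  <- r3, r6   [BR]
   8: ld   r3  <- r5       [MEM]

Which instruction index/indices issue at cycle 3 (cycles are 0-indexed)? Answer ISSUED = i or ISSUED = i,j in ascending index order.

[0] i0,i1  sub/ld  -- 2-wide
[1] i2  st  -- no-port MEM/MEM
[2] i3,i4  st/add  -- 2-wide
[3] i5  add  -- RAW r6
[4] i6,i7  sub/beq  -- 2-wide
[5] i8  ld  -- tail

ISSUED = 5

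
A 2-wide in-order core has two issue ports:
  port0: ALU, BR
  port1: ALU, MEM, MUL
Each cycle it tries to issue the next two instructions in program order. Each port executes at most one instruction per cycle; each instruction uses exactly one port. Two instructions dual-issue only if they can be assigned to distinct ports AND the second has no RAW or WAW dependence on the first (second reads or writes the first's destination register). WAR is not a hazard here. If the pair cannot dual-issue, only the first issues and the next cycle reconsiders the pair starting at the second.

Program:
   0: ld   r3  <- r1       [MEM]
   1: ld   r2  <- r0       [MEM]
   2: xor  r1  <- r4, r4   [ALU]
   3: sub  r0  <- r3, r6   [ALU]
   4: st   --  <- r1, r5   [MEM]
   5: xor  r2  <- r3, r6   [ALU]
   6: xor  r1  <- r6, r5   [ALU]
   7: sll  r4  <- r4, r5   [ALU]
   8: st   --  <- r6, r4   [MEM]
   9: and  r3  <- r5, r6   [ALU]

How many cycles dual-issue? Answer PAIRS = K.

PAIRS = 4

[0] i0  ld.MEM  -- no-port MEM/MEM
[1] i1&i2  ld.MEM xor.ALU  -- dual
[2] i3&i4  sub.ALU st.MEM  -- dual
[3] i5&i6  xor.ALU xor.ALU  -- dual
[4] i7  sll.ALU  -- RAW r4
[5] i8&i9  st.MEM and.ALU  -- dual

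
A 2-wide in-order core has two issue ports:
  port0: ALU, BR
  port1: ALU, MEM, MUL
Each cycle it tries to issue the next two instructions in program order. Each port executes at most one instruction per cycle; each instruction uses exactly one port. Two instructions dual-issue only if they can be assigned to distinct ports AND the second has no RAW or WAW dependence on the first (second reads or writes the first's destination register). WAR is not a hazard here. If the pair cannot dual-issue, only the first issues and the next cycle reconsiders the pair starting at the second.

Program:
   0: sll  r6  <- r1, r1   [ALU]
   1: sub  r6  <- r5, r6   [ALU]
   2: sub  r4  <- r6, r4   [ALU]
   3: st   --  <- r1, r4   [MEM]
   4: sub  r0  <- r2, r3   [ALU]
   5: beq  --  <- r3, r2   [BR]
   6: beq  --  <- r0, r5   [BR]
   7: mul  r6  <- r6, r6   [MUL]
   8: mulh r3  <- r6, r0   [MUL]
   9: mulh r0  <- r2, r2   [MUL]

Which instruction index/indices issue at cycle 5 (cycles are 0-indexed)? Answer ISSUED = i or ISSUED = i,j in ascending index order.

[0] i0  sll.ALU  -- RAW+WAW r6
[1] i1  sub.ALU  -- RAW r6
[2] i2  sub.ALU  -- RAW r4
[3] i3+i4  st.MEM sub.ALU  -- pair
[4] i5  beq.BR  -- no-port BR/BR
[5] i6+i7  beq.BR mul.MUL  -- pair
[6] i8  mulh.MUL  -- no-port MUL/MUL
[7] i9  mulh.MUL  -- tail

ISSUED = 6,7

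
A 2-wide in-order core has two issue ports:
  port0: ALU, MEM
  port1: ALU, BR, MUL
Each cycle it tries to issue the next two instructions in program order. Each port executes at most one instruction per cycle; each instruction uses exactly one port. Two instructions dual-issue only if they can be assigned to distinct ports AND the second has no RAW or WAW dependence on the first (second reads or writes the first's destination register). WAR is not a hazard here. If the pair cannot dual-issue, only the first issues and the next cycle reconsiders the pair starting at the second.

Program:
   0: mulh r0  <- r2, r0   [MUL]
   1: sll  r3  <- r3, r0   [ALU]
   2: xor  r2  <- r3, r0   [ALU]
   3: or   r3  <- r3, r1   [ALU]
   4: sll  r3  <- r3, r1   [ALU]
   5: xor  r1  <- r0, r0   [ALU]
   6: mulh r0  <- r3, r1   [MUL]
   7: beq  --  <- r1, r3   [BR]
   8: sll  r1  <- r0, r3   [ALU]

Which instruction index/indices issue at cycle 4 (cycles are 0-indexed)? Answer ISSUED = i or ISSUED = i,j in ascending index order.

ISSUED = 6

[0] i0  mulh  -- RAW r0
[1] i1  sll  -- RAW r3
[2] i2/i3  xor+or  -- dual
[3] i4/i5  sll+xor  -- dual
[4] i6  mulh  -- no-port MUL/BR
[5] i7/i8  beq+sll  -- dual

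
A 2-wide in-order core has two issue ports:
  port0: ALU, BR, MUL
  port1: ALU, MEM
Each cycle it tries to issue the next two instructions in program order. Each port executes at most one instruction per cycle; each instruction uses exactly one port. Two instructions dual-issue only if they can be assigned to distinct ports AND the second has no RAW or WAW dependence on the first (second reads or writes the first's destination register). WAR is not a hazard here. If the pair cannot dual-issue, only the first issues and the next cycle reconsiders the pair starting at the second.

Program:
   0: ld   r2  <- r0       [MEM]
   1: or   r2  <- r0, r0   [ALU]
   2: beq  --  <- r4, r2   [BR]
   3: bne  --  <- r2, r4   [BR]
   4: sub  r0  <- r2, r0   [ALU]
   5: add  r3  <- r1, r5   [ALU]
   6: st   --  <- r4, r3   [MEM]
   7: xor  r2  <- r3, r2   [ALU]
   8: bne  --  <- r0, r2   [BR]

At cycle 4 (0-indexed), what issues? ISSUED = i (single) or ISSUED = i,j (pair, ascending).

ISSUED = 5

0. ld @i0  | WAW r2
1. or @i1  | RAW r2
2. beq @i2  | no-port BR/BR
3. bne/sub @i3,i4  | pair
4. add @i5  | RAW r3
5. st/xor @i6,i7  | pair
6. bne @i8  | tail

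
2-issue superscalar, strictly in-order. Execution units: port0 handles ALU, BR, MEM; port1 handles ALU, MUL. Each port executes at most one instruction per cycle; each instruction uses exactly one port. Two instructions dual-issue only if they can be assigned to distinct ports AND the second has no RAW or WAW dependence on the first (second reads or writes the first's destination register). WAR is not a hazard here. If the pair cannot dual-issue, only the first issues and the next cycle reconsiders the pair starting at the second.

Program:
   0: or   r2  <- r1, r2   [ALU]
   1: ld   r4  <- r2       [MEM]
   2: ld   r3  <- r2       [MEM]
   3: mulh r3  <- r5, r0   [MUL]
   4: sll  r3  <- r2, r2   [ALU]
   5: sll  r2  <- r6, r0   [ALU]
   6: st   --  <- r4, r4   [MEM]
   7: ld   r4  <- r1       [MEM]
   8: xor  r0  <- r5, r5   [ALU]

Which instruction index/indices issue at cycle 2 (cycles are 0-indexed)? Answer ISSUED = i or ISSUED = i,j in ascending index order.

ISSUED = 2

c0: i0 or  RAW r2
c1: i1 ld  no-port MEM/MEM
c2: i2 ld  WAW r3
c3: i3 mulh  WAW r3
c4: i4&i5 sll/sll  2-wide
c5: i6 st  no-port MEM/MEM
c6: i7&i8 ld/xor  2-wide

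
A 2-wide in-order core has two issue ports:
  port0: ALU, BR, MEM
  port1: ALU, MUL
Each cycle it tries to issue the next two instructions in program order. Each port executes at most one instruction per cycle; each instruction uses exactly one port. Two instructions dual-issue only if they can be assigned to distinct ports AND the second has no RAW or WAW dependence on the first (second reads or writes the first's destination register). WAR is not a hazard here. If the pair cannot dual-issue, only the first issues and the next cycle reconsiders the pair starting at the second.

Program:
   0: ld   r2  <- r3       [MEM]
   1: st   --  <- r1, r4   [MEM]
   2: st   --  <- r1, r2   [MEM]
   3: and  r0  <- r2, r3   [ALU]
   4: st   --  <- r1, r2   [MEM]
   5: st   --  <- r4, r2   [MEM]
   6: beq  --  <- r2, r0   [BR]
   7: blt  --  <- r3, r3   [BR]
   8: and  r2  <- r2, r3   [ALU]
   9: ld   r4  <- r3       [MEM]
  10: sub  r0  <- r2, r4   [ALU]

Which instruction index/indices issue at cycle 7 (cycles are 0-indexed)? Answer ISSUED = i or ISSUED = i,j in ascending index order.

ISSUED = 9

[0] i0  ld.MEM  -- no-port MEM/MEM
[1] i1  st.MEM  -- no-port MEM/MEM
[2] i2+i3  st.MEM;and.ALU  -- pair
[3] i4  st.MEM  -- no-port MEM/MEM
[4] i5  st.MEM  -- no-port MEM/BR
[5] i6  beq.BR  -- no-port BR/BR
[6] i7+i8  blt.BR;and.ALU  -- pair
[7] i9  ld.MEM  -- RAW r4
[8] i10  sub.ALU  -- tail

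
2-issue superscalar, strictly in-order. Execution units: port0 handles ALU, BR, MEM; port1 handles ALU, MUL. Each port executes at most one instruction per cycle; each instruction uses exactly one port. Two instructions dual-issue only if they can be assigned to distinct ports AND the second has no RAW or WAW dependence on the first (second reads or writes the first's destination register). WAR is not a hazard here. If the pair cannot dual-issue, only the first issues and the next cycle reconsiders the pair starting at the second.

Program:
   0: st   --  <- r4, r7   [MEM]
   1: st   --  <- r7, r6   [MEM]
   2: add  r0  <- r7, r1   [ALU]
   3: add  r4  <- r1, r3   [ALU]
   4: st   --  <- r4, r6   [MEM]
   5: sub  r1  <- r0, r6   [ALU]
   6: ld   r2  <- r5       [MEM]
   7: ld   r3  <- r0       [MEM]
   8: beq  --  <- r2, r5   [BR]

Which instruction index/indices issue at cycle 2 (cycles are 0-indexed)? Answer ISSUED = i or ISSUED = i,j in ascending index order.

0. st @i0  | no-port MEM/MEM
1. st;add @i1,i2  | pair
2. add @i3  | RAW r4
3. st;sub @i4,i5  | pair
4. ld @i6  | no-port MEM/MEM
5. ld @i7  | no-port MEM/BR
6. beq @i8  | tail

ISSUED = 3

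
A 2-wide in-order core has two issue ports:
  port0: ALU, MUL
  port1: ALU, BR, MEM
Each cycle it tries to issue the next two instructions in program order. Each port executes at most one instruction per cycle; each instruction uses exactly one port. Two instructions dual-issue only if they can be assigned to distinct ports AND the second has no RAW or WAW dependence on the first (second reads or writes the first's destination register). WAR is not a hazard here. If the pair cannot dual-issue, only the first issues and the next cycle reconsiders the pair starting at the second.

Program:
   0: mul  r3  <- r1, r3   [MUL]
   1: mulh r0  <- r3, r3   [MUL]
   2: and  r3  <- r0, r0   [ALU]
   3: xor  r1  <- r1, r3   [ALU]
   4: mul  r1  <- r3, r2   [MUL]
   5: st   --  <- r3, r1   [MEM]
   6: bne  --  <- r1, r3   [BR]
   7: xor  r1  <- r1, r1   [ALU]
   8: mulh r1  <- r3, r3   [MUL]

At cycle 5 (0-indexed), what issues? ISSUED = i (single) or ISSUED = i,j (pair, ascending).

ISSUED = 5

t=0 i0:mul.MUL ; no-port MUL/MUL
t=1 i1:mulh.MUL ; RAW r0
t=2 i2:and.ALU ; RAW r3
t=3 i3:xor.ALU ; WAW r1
t=4 i4:mul.MUL ; RAW r1
t=5 i5:st.MEM ; no-port MEM/BR
t=6 i6+i7:bne.BR+xor.ALU ; pair
t=7 i8:mulh.MUL ; tail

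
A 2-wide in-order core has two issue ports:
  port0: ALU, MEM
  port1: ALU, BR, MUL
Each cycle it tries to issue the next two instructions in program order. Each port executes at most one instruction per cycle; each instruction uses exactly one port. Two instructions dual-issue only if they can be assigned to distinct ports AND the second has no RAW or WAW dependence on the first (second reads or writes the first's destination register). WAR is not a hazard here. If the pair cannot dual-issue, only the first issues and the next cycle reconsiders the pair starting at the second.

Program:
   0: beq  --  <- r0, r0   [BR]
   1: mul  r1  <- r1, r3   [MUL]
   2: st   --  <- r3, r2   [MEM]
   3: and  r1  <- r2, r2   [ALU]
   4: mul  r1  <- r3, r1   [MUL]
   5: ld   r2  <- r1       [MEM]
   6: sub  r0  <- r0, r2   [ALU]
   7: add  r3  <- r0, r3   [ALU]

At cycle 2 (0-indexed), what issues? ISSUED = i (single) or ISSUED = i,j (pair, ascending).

ISSUED = 3

#0 head=0: beq i0 no-port BR/MUL
#1 head=1: mul/st i1,i2 2-wide
#2 head=3: and i3 RAW+WAW r1
#3 head=4: mul i4 RAW r1
#4 head=5: ld i5 RAW r2
#5 head=6: sub i6 RAW r0
#6 head=7: add i7 tail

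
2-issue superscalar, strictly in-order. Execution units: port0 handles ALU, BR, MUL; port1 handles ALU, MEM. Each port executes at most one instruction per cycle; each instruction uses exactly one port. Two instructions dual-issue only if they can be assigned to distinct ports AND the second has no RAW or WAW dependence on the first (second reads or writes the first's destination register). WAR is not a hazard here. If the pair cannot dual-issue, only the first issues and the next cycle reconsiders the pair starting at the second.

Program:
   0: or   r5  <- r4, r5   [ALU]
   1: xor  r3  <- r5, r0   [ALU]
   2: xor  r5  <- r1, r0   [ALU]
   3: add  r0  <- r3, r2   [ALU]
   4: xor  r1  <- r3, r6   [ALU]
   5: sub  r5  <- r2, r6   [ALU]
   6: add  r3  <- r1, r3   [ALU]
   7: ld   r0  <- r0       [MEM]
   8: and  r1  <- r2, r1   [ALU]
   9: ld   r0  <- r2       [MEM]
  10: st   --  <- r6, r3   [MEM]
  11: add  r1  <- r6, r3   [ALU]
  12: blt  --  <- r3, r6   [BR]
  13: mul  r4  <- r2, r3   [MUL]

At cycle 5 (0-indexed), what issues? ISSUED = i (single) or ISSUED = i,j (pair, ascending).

  cy0 -> i0 (or) RAW r5
  cy1 -> i1/i2 (xor+xor) 2-wide
  cy2 -> i3/i4 (add+xor) 2-wide
  cy3 -> i5/i6 (sub+add) 2-wide
  cy4 -> i7/i8 (ld+and) 2-wide
  cy5 -> i9 (ld) no-port MEM/MEM
  cy6 -> i10/i11 (st+add) 2-wide
  cy7 -> i12 (blt) no-port BR/MUL
  cy8 -> i13 (mul) tail

ISSUED = 9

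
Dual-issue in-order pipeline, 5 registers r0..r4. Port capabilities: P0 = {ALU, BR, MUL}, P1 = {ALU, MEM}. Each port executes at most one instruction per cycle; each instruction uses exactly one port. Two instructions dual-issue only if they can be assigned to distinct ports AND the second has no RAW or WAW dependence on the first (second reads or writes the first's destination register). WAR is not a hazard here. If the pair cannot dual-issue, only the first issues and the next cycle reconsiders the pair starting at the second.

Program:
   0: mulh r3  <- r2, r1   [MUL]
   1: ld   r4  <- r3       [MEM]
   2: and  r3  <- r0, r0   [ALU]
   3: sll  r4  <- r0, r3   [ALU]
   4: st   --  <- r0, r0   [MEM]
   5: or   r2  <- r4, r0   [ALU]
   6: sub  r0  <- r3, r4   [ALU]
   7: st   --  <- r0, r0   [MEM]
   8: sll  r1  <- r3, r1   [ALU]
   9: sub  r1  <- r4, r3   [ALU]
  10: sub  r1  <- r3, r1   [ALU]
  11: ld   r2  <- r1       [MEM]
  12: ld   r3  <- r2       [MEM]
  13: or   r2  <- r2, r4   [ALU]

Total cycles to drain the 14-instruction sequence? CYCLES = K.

c0: i0 mulh  RAW r3
c1: i1,i2 ld+and  dual
c2: i3,i4 sll+st  dual
c3: i5,i6 or+sub  dual
c4: i7,i8 st+sll  dual
c5: i9 sub  RAW+WAW r1
c6: i10 sub  RAW r1
c7: i11 ld  no-port MEM/MEM
c8: i12,i13 ld+or  dual

CYCLES = 9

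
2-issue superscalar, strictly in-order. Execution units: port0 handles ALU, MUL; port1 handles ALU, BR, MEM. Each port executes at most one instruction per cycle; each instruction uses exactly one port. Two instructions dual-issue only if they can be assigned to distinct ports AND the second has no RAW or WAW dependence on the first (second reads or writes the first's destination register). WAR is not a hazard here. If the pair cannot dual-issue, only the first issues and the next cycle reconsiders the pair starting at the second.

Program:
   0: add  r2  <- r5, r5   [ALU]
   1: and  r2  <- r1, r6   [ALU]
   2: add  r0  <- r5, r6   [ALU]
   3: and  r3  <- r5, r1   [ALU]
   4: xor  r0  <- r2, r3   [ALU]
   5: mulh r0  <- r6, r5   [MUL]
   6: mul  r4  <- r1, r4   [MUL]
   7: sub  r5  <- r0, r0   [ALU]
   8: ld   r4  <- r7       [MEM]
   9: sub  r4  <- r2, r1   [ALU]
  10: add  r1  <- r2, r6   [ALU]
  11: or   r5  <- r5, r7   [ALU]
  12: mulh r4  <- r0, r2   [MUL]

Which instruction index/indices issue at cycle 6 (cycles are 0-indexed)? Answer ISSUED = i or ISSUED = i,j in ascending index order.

ISSUED = 8

#0 head=0: add.ALU i0 WAW r2
#1 head=1: and.ALU/add.ALU i1+i2 2-wide
#2 head=3: and.ALU i3 RAW r3
#3 head=4: xor.ALU i4 WAW r0
#4 head=5: mulh.MUL i5 no-port MUL/MUL
#5 head=6: mul.MUL/sub.ALU i6+i7 2-wide
#6 head=8: ld.MEM i8 WAW r4
#7 head=9: sub.ALU/add.ALU i9+i10 2-wide
#8 head=11: or.ALU/mulh.MUL i11+i12 2-wide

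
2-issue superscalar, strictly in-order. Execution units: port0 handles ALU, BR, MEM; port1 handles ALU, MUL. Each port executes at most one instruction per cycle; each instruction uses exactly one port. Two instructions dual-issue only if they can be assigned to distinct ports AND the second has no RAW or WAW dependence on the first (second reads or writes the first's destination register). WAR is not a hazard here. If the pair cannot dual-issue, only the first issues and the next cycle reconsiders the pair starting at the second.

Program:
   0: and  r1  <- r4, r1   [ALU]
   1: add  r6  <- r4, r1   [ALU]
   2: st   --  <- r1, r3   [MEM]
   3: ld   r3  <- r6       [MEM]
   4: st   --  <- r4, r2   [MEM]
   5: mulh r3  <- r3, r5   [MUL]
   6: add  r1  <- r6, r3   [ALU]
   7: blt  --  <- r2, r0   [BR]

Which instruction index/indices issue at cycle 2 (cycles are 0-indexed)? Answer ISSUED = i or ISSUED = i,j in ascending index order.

[0] i0  and.ALU  -- RAW r1
[1] i1+i2  add.ALU/st.MEM  -- pair
[2] i3  ld.MEM  -- no-port MEM/MEM
[3] i4+i5  st.MEM/mulh.MUL  -- pair
[4] i6+i7  add.ALU/blt.BR  -- pair

ISSUED = 3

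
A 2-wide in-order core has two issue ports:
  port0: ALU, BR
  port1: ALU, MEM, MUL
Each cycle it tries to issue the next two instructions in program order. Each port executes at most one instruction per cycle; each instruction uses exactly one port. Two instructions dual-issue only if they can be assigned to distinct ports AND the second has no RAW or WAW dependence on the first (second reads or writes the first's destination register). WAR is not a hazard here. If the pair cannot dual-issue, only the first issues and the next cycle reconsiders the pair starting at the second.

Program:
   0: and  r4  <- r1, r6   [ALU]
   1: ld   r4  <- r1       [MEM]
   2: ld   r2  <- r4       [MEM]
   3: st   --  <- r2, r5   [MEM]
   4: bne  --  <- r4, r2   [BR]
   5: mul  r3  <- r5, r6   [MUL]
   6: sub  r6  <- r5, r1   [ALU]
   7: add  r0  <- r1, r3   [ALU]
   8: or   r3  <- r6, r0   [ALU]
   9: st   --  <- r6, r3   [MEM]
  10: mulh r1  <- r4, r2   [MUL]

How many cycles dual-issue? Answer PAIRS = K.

PAIRS = 2

t=0 i0:and ; WAW r4
t=1 i1:ld ; no-port MEM/MEM
t=2 i2:ld ; no-port MEM/MEM
t=3 i3/i4:st/bne ; 2-wide
t=4 i5/i6:mul/sub ; 2-wide
t=5 i7:add ; RAW r0
t=6 i8:or ; RAW r3
t=7 i9:st ; no-port MEM/MUL
t=8 i10:mulh ; tail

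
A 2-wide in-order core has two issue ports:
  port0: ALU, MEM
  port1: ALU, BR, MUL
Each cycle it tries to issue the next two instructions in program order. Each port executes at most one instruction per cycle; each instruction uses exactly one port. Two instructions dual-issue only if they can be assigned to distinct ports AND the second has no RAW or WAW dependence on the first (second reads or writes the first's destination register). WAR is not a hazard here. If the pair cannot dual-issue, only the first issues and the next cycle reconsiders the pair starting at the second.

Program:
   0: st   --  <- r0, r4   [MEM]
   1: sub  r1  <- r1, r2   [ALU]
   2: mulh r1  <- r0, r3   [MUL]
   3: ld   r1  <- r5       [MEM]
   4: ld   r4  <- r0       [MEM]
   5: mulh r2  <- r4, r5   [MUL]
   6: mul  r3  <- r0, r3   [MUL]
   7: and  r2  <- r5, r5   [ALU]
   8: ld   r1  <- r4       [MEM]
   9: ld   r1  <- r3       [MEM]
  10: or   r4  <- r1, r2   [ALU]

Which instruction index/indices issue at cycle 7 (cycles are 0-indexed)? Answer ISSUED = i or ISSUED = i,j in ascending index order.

ISSUED = 9

#0 head=0: st sub i0/i1 2-wide
#1 head=2: mulh i2 WAW r1
#2 head=3: ld i3 no-port MEM/MEM
#3 head=4: ld i4 RAW r4
#4 head=5: mulh i5 no-port MUL/MUL
#5 head=6: mul and i6/i7 2-wide
#6 head=8: ld i8 no-port MEM/MEM
#7 head=9: ld i9 RAW r1
#8 head=10: or i10 tail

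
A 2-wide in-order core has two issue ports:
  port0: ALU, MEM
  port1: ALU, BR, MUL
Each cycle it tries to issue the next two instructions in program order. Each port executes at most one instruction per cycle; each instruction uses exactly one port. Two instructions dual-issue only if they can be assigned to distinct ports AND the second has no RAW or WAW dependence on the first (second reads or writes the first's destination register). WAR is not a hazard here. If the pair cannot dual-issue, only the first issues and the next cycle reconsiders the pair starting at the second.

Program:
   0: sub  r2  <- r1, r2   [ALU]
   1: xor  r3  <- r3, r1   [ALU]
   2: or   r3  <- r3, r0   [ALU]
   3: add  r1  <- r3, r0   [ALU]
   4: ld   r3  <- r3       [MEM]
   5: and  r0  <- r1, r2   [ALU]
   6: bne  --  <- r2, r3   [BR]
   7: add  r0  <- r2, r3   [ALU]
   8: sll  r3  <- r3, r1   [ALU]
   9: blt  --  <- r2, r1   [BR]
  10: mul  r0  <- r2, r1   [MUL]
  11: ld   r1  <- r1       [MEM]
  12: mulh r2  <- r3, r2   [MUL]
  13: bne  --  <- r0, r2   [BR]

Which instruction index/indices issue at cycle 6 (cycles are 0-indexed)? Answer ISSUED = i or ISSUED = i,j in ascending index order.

ISSUED = 10,11

c0: i0,i1 sub+xor  2-wide
c1: i2 or  RAW r3
c2: i3,i4 add+ld  2-wide
c3: i5,i6 and+bne  2-wide
c4: i7,i8 add+sll  2-wide
c5: i9 blt  no-port BR/MUL
c6: i10,i11 mul+ld  2-wide
c7: i12 mulh  no-port MUL/BR
c8: i13 bne  tail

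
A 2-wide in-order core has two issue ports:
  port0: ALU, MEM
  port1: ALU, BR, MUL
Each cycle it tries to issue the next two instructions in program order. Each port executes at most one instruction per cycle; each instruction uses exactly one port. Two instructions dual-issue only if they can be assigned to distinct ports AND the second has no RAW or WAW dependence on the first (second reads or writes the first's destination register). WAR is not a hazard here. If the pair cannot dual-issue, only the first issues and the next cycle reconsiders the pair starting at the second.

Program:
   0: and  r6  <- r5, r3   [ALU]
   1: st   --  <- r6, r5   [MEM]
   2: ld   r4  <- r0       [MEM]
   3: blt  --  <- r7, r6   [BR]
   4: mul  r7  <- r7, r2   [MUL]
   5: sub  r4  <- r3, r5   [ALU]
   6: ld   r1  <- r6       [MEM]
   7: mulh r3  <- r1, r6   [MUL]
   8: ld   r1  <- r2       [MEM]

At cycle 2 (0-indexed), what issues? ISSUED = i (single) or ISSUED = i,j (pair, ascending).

ISSUED = 2,3

[0] i0  and  -- RAW r6
[1] i1  st  -- no-port MEM/MEM
[2] i2,i3  ld;blt  -- pair
[3] i4,i5  mul;sub  -- pair
[4] i6  ld  -- RAW r1
[5] i7,i8  mulh;ld  -- pair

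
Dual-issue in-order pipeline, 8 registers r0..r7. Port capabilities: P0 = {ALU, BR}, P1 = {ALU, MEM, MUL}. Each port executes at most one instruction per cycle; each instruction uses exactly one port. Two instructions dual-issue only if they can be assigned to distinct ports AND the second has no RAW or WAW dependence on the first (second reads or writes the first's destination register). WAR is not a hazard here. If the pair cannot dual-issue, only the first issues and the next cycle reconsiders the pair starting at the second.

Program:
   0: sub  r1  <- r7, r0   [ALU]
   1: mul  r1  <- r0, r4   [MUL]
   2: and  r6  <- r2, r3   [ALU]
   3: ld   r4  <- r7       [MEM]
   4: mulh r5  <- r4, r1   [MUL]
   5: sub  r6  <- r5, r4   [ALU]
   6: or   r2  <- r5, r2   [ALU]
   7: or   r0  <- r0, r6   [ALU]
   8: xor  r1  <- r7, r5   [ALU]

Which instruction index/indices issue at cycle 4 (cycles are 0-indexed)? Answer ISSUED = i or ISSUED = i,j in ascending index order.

ISSUED = 5,6

0. sub.ALU @i0  | WAW r1
1. mul.MUL+and.ALU @i1,i2  | dual
2. ld.MEM @i3  | no-port MEM/MUL
3. mulh.MUL @i4  | RAW r5
4. sub.ALU+or.ALU @i5,i6  | dual
5. or.ALU+xor.ALU @i7,i8  | dual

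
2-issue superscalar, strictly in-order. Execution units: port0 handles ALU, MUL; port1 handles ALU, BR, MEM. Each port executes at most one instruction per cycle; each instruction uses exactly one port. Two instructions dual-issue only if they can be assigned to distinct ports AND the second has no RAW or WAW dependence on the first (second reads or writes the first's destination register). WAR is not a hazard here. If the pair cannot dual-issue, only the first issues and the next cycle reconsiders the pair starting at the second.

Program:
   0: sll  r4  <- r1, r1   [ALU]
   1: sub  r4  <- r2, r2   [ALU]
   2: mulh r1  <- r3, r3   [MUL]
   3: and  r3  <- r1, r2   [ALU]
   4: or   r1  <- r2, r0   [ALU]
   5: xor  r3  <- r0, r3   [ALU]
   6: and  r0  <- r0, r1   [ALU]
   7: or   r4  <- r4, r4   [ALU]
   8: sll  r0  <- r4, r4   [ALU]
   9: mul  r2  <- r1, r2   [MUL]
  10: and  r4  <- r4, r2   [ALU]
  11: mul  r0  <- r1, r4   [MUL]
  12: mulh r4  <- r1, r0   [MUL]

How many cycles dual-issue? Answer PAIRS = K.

PAIRS = 4

t=0 i0:sll.ALU ; WAW r4
t=1 i1&i2:sub.ALU+mulh.MUL ; dual
t=2 i3&i4:and.ALU+or.ALU ; dual
t=3 i5&i6:xor.ALU+and.ALU ; dual
t=4 i7:or.ALU ; RAW r4
t=5 i8&i9:sll.ALU+mul.MUL ; dual
t=6 i10:and.ALU ; RAW r4
t=7 i11:mul.MUL ; no-port MUL/MUL
t=8 i12:mulh.MUL ; tail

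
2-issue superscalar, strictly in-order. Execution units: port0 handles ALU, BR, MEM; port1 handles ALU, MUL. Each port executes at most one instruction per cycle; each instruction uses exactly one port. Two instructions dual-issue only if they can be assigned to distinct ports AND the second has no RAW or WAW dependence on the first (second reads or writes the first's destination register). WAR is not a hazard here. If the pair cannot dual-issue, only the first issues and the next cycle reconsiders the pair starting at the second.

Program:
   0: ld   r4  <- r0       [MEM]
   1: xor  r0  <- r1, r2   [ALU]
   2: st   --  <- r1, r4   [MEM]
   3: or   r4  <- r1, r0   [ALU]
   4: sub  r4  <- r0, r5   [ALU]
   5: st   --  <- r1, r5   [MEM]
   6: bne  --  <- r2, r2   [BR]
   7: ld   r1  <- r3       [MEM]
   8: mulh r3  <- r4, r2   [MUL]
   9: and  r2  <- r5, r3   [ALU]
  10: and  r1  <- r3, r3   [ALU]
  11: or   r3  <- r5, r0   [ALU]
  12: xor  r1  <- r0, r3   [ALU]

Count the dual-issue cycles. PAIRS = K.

PAIRS = 5

  cy0 -> i0,i1 (ld/xor) dual
  cy1 -> i2,i3 (st/or) dual
  cy2 -> i4,i5 (sub/st) dual
  cy3 -> i6 (bne) no-port BR/MEM
  cy4 -> i7,i8 (ld/mulh) dual
  cy5 -> i9,i10 (and/and) dual
  cy6 -> i11 (or) RAW r3
  cy7 -> i12 (xor) tail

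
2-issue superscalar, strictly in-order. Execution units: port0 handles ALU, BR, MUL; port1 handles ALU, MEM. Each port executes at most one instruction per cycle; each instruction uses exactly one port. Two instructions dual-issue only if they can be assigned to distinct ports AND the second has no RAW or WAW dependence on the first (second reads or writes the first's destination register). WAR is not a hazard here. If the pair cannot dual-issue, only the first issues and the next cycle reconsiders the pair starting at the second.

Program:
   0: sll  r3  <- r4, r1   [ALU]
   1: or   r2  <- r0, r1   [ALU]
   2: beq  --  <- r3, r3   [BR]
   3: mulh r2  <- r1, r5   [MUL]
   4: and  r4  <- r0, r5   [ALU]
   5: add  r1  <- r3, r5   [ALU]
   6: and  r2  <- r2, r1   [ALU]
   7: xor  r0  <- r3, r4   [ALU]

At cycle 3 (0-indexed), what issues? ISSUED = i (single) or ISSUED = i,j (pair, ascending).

ISSUED = 5

#0 head=0: sll.ALU;or.ALU i0&i1 dual
#1 head=2: beq.BR i2 no-port BR/MUL
#2 head=3: mulh.MUL;and.ALU i3&i4 dual
#3 head=5: add.ALU i5 RAW r1
#4 head=6: and.ALU;xor.ALU i6&i7 dual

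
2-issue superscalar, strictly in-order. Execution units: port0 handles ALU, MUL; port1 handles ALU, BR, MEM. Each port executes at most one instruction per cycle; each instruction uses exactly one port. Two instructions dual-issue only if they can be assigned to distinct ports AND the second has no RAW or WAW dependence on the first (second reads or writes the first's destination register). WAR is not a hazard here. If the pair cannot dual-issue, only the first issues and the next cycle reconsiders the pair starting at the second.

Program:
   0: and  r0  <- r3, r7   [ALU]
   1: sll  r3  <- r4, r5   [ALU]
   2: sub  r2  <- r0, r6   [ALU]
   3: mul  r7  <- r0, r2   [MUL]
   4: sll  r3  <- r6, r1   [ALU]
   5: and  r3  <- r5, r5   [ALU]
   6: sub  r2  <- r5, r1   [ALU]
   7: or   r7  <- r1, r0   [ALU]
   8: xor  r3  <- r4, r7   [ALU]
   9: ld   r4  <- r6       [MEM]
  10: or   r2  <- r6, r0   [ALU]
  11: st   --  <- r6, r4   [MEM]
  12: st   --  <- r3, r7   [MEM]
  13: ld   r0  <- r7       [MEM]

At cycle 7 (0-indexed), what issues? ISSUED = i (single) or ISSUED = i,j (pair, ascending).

c0: i0+i1 and/sll  2-wide
c1: i2 sub  RAW r2
c2: i3+i4 mul/sll  2-wide
c3: i5+i6 and/sub  2-wide
c4: i7 or  RAW r7
c5: i8+i9 xor/ld  2-wide
c6: i10+i11 or/st  2-wide
c7: i12 st  no-port MEM/MEM
c8: i13 ld  tail

ISSUED = 12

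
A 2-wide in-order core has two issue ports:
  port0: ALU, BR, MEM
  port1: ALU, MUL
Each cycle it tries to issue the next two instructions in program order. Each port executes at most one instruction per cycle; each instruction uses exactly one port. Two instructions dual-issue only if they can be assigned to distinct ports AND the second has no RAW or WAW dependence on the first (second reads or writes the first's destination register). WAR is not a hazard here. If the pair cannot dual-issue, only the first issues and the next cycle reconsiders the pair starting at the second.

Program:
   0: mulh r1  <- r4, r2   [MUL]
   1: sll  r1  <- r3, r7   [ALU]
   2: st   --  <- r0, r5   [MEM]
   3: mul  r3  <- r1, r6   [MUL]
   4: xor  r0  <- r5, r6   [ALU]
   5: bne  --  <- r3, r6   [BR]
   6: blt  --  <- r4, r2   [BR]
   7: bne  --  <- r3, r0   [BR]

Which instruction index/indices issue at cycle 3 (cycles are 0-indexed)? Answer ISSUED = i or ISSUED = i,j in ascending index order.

ISSUED = 5

0. mulh @i0  | WAW r1
1. sll st @i1&i2  | pair
2. mul xor @i3&i4  | pair
3. bne @i5  | no-port BR/BR
4. blt @i6  | no-port BR/BR
5. bne @i7  | tail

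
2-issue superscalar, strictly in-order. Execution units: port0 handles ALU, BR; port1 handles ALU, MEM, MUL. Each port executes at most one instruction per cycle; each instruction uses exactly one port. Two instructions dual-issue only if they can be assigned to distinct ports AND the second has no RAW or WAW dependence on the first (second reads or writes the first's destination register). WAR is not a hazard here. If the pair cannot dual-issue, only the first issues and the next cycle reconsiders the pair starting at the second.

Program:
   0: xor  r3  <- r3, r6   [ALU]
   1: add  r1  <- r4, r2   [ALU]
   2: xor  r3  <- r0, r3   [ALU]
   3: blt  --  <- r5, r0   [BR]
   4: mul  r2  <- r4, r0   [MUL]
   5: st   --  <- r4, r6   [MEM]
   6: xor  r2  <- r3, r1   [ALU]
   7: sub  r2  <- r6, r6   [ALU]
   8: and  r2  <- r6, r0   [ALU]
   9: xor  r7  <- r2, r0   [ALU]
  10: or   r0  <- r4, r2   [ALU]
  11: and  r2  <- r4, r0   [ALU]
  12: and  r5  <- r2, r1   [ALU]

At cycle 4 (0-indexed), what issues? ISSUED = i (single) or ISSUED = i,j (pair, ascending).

#0 head=0: xor.ALU/add.ALU i0,i1 2-wide
#1 head=2: xor.ALU/blt.BR i2,i3 2-wide
#2 head=4: mul.MUL i4 no-port MUL/MEM
#3 head=5: st.MEM/xor.ALU i5,i6 2-wide
#4 head=7: sub.ALU i7 WAW r2
#5 head=8: and.ALU i8 RAW r2
#6 head=9: xor.ALU/or.ALU i9,i10 2-wide
#7 head=11: and.ALU i11 RAW r2
#8 head=12: and.ALU i12 tail

ISSUED = 7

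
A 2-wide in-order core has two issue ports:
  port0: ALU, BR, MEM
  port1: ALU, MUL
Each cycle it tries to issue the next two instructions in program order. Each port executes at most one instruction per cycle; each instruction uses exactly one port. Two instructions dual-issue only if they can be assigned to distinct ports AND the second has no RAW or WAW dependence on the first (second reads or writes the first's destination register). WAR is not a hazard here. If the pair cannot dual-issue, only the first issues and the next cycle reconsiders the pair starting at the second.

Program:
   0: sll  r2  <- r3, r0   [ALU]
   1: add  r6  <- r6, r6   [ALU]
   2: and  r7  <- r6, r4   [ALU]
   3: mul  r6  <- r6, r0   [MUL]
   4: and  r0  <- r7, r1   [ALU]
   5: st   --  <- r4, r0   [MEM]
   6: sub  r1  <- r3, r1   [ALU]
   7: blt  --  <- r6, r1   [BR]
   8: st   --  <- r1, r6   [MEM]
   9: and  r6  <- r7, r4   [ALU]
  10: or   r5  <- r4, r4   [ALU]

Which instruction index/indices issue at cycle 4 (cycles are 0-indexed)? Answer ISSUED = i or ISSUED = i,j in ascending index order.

  cy0 -> i0&i1 (sll;add) dual
  cy1 -> i2&i3 (and;mul) dual
  cy2 -> i4 (and) RAW r0
  cy3 -> i5&i6 (st;sub) dual
  cy4 -> i7 (blt) no-port BR/MEM
  cy5 -> i8&i9 (st;and) dual
  cy6 -> i10 (or) tail

ISSUED = 7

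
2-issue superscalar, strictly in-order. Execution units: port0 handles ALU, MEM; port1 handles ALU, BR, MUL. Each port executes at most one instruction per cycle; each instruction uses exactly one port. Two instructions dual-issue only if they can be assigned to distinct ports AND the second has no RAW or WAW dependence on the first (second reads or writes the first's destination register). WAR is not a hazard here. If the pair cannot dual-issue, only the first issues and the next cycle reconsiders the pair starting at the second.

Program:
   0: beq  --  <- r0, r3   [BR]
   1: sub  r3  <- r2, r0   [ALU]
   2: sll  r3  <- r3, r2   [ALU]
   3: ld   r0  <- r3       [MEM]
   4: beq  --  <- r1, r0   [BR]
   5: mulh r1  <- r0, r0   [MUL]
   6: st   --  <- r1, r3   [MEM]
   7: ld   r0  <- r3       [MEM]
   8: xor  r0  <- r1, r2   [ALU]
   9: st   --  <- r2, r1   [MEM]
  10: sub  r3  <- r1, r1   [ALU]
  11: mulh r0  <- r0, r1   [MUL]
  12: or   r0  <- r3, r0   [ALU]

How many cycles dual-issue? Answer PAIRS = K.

t=0 i0/i1:beq.BR sub.ALU ; 2-wide
t=1 i2:sll.ALU ; RAW r3
t=2 i3:ld.MEM ; RAW r0
t=3 i4:beq.BR ; no-port BR/MUL
t=4 i5:mulh.MUL ; RAW r1
t=5 i6:st.MEM ; no-port MEM/MEM
t=6 i7:ld.MEM ; WAW r0
t=7 i8/i9:xor.ALU st.MEM ; 2-wide
t=8 i10/i11:sub.ALU mulh.MUL ; 2-wide
t=9 i12:or.ALU ; tail

PAIRS = 3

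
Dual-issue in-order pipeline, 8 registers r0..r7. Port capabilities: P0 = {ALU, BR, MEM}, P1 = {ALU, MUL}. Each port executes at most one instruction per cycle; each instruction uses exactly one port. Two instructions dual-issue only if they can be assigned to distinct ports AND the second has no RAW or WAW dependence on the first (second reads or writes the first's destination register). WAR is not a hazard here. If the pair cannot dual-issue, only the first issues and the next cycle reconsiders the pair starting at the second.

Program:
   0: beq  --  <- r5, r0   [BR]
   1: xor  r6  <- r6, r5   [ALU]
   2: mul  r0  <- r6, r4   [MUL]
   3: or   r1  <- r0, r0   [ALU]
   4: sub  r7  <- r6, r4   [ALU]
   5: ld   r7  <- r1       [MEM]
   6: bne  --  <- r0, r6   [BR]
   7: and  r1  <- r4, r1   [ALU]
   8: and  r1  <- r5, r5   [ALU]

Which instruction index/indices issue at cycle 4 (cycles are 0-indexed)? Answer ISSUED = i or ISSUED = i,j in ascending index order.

c0: i0+i1 beq.BR/xor.ALU  2-wide
c1: i2 mul.MUL  RAW r0
c2: i3+i4 or.ALU/sub.ALU  2-wide
c3: i5 ld.MEM  no-port MEM/BR
c4: i6+i7 bne.BR/and.ALU  2-wide
c5: i8 and.ALU  tail

ISSUED = 6,7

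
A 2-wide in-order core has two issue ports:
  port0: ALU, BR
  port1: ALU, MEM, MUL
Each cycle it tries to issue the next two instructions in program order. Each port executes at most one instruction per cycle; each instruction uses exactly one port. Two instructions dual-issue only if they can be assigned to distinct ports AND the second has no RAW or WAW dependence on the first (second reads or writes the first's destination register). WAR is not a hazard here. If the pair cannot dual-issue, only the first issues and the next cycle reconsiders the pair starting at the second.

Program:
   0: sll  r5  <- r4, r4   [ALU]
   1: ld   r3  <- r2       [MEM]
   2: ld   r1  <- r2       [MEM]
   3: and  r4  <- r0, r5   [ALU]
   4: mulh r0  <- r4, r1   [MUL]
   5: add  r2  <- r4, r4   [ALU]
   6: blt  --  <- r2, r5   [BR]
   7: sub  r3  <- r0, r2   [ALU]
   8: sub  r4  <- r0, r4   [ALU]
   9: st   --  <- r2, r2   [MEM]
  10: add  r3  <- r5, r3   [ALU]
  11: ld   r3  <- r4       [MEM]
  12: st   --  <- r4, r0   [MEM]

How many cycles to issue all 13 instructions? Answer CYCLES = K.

[0] i0,i1  sll.ALU;ld.MEM  -- dual
[1] i2,i3  ld.MEM;and.ALU  -- dual
[2] i4,i5  mulh.MUL;add.ALU  -- dual
[3] i6,i7  blt.BR;sub.ALU  -- dual
[4] i8,i9  sub.ALU;st.MEM  -- dual
[5] i10  add.ALU  -- WAW r3
[6] i11  ld.MEM  -- no-port MEM/MEM
[7] i12  st.MEM  -- tail

CYCLES = 8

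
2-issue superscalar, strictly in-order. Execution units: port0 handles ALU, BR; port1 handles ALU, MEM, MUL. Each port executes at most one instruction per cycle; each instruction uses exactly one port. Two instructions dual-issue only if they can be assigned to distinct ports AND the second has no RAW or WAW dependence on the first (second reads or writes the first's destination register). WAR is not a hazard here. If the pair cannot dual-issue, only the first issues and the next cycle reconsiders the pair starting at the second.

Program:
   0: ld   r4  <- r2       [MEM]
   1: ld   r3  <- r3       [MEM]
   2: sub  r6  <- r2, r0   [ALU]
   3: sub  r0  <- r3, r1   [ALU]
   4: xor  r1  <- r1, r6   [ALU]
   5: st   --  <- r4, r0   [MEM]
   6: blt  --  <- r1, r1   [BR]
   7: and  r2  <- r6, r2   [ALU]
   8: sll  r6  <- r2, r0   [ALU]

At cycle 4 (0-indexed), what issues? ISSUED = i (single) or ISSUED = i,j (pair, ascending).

  cy0 -> i0 (ld.MEM) no-port MEM/MEM
  cy1 -> i1/i2 (ld.MEM;sub.ALU) dual
  cy2 -> i3/i4 (sub.ALU;xor.ALU) dual
  cy3 -> i5/i6 (st.MEM;blt.BR) dual
  cy4 -> i7 (and.ALU) RAW r2
  cy5 -> i8 (sll.ALU) tail

ISSUED = 7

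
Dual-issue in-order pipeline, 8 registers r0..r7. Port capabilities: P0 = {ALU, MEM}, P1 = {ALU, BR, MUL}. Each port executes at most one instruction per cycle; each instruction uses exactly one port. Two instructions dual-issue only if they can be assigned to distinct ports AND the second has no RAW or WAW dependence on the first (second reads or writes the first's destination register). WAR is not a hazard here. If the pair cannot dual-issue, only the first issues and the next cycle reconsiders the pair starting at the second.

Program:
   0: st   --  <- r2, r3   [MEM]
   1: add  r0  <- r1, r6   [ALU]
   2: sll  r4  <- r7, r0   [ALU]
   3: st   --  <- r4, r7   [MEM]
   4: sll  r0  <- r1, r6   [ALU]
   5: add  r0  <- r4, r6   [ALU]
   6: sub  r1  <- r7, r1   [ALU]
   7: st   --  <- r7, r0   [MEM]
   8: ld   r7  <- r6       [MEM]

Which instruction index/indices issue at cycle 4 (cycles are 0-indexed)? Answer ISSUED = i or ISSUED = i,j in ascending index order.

0. st.MEM add.ALU @i0&i1  | 2-wide
1. sll.ALU @i2  | RAW r4
2. st.MEM sll.ALU @i3&i4  | 2-wide
3. add.ALU sub.ALU @i5&i6  | 2-wide
4. st.MEM @i7  | no-port MEM/MEM
5. ld.MEM @i8  | tail

ISSUED = 7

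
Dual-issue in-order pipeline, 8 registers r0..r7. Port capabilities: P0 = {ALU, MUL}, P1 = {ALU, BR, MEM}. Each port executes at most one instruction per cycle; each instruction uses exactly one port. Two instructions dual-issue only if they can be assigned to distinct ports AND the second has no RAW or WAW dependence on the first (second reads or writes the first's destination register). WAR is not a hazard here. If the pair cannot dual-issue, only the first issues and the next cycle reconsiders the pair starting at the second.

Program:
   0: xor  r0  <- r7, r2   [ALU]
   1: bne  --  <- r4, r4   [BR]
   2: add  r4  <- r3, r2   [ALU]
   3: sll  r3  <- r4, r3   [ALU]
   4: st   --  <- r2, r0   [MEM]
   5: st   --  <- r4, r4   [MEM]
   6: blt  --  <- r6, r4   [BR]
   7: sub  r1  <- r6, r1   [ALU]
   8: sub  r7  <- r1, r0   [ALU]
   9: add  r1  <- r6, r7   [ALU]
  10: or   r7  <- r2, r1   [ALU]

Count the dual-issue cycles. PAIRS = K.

#0 head=0: xor/bne i0/i1 pair
#1 head=2: add i2 RAW r4
#2 head=3: sll/st i3/i4 pair
#3 head=5: st i5 no-port MEM/BR
#4 head=6: blt/sub i6/i7 pair
#5 head=8: sub i8 RAW r7
#6 head=9: add i9 RAW r1
#7 head=10: or i10 tail

PAIRS = 3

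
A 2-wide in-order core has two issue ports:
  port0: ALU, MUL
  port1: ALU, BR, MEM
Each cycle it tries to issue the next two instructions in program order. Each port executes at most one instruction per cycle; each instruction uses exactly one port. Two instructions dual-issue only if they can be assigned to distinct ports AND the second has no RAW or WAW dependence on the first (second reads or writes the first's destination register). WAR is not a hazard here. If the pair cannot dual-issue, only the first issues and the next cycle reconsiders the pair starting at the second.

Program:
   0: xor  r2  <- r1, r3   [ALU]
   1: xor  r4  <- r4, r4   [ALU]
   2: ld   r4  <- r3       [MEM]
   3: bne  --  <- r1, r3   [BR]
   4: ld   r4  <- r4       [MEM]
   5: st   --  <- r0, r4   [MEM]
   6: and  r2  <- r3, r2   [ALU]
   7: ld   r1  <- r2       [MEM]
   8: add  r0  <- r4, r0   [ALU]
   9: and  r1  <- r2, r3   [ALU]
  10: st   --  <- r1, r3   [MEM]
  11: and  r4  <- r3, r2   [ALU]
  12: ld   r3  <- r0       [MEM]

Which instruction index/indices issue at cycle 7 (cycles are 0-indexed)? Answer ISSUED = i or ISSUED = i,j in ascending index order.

ISSUED = 10,11

#0 head=0: xor.ALU;xor.ALU i0+i1 pair
#1 head=2: ld.MEM i2 no-port MEM/BR
#2 head=3: bne.BR i3 no-port BR/MEM
#3 head=4: ld.MEM i4 no-port MEM/MEM
#4 head=5: st.MEM;and.ALU i5+i6 pair
#5 head=7: ld.MEM;add.ALU i7+i8 pair
#6 head=9: and.ALU i9 RAW r1
#7 head=10: st.MEM;and.ALU i10+i11 pair
#8 head=12: ld.MEM i12 tail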